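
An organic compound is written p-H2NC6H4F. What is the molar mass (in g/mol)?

Atom tally by fragment:
  benzene ring core → C:6 H:6
  (− 2 ring H displaced by substituents)
  + NH2 → N:1 H:2
  + F → F:1
Element totals:
  C: 6
  H: 6
  F: 1
  N: 1
Molecular formula: C6H6FN.
  M = 6(12.011) + 6(1.008) + 18.998 + 14.007
    = 72.066 + 6.048 + 18.998 + 14.007 = 111.119

111.12 g/mol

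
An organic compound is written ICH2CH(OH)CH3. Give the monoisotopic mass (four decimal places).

Atom tally by fragment:
  ICH2 → C:1 H:2 I:1
  CH(OH) → C:1 H:2 O:1
  CH3 → C:1 H:3
Element totals:
  C: 3
  H: 7
  I: 1
  O: 1
Molecular formula: C3H7IO.
  M = 3(12.0) + 7(1.007825) + 126.904472 + 15.994915
    = 36.000000 + 7.054775 + 126.904472 + 15.994915 = 185.954162

185.9542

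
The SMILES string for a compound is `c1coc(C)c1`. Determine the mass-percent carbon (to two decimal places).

73.15%

Atom tally by fragment:
  furan ring core → C:4 H:4 O:1
  (− 1 ring H displaced by substituents)
  + CH3 → C:1 H:3
Element totals:
  C: 5
  H: 6
  O: 1
Molecular formula: C5H6O.
Molar mass = 82.102 g/mol.
Mass from C: 5 × 12.011 = 60.055 g/mol.
%C = 60.055 / 82.102 × 100 = 73.15%.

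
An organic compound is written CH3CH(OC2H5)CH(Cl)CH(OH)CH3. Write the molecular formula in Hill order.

Atom tally by fragment:
  CH3 → C:1 H:3
  CH(OC2H5) → C:3 H:6 O:1
  CH(Cl) → C:1 H:1 Cl:1
  CH(OH) → C:1 H:2 O:1
  CH3 → C:1 H:3
Element totals:
  C: 7
  H: 15
  Cl: 1
  O: 2

C7H15ClO2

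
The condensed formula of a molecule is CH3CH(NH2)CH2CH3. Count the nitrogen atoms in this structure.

1

Atom tally by fragment:
  CH3 → C:1 H:3
  CH(NH2) → C:1 H:3 N:1
  CH2 → C:1 H:2
  CH3 → C:1 H:3
Element totals:
  C: 4
  H: 11
  N: 1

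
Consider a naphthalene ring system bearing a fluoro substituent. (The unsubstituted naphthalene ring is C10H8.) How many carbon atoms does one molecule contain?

10

Atom tally by fragment:
  naphthalene ring system core → C:10 H:8
  (− 1 ring H displaced by substituents)
  + F → F:1
Element totals:
  C: 10
  H: 7
  F: 1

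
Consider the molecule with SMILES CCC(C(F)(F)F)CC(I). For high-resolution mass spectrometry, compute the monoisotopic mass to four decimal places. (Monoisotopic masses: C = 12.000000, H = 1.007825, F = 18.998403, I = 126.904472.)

265.9779

Atom tally by fragment:
  CH3 → C:1 H:3
  CH2 → C:1 H:2
  CH(CF3) → C:2 H:1 F:3
  CH2 → C:1 H:2
  CH2I → C:1 H:2 I:1
Element totals:
  C: 6
  H: 10
  F: 3
  I: 1
Molecular formula: C6H10F3I.
  M = 6(12.0) + 10(1.007825) + 3(18.998403) + 126.904472
    = 72.000000 + 10.078250 + 56.995209 + 126.904472 = 265.977931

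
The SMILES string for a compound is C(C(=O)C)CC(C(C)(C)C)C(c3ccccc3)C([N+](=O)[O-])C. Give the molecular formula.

Atom tally by fragment:
  CH3COCH2 → C:3 H:5 O:1
  CH2 → C:1 H:2
  CH(C(CH3)3) → C:5 H:10
  CH(C6H5) → C:7 H:6
  CH(NO2) → C:1 H:1 N:1 O:2
  CH3 → C:1 H:3
Element totals:
  C: 18
  H: 27
  N: 1
  O: 3

C18H27NO3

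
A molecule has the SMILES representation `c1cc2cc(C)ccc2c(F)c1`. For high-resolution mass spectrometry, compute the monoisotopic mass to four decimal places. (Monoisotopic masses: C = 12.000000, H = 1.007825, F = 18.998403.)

Atom tally by fragment:
  naphthalene ring system core → C:10 H:8
  (− 2 ring H displaced by substituents)
  + CH3 → C:1 H:3
  + F → F:1
Element totals:
  C: 11
  H: 9
  F: 1
Molecular formula: C11H9F.
  M = 11(12.0) + 9(1.007825) + 18.998403
    = 132.000000 + 9.070425 + 18.998403 = 160.068828

160.0688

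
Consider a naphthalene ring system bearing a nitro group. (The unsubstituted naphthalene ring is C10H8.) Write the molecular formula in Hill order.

Atom tally by fragment:
  naphthalene ring system core → C:10 H:8
  (− 1 ring H displaced by substituents)
  + NO2 → N:1 O:2
Element totals:
  C: 10
  H: 7
  N: 1
  O: 2

C10H7NO2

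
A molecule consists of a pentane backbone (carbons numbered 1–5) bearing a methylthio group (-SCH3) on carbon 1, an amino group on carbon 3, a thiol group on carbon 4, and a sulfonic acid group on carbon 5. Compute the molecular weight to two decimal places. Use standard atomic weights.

Atom tally by fragment:
  CH3SCH2 → C:2 H:5 S:1
  CH2 → C:1 H:2
  CH(NH2) → C:1 H:3 N:1
  CH(SH) → C:1 H:2 S:1
  CH2SO3H → C:1 H:3 S:1 O:3
Element totals:
  C: 6
  H: 15
  N: 1
  O: 3
  S: 3
Molecular formula: C6H15NO3S3.
  M = 6(12.011) + 15(1.008) + 14.007 + 3(15.999) + 3(32.06)
    = 72.066 + 15.120 + 14.007 + 47.997 + 96.180 = 245.370

245.37 g/mol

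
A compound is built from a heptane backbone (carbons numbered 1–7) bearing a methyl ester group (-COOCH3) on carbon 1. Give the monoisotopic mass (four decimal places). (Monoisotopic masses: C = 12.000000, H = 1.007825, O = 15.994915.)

Atom tally by fragment:
  CH3OOCCH2 → C:3 H:5 O:2
  CH2 → C:1 H:2
  CH2 → C:1 H:2
  CH2 → C:1 H:2
  CH2 → C:1 H:2
  CH2 → C:1 H:2
  CH3 → C:1 H:3
Element totals:
  C: 9
  H: 18
  O: 2
Molecular formula: C9H18O2.
  M = 9(12.0) + 18(1.007825) + 2(15.994915)
    = 108.000000 + 18.140850 + 31.989830 = 158.130680

158.1307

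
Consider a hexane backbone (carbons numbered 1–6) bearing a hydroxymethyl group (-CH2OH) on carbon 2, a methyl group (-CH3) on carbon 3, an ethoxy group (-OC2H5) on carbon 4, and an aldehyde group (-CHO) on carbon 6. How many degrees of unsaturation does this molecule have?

1

Atom tally by fragment:
  CH3 → C:1 H:3
  CH(CH2OH) → C:2 H:4 O:1
  CH(CH3) → C:2 H:4
  CH(OC2H5) → C:3 H:6 O:1
  CH2 → C:1 H:2
  CH2CHO → C:2 H:3 O:1
Element totals:
  C: 11
  H: 22
  O: 3
Molecular formula: C11H22O3.
DoU = (2C + 2 + N − H − X) / 2 = (2·11 + 2 + 0 − 22 − 0) / 2 = 1.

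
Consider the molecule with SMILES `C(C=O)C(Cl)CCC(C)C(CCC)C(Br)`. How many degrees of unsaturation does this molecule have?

Atom tally by fragment:
  OHCCH2 → C:2 H:3 O:1
  CH(Cl) → C:1 H:1 Cl:1
  CH2 → C:1 H:2
  CH2 → C:1 H:2
  CH(CH3) → C:2 H:4
  CH(CH2CH2CH3) → C:4 H:8
  CH2Br → C:1 H:2 Br:1
Element totals:
  C: 12
  H: 22
  Br: 1
  Cl: 1
  O: 1
Molecular formula: C12H22BrClO.
DoU = (2C + 2 + N − H − X) / 2 = (2·12 + 2 + 0 − 22 − 2) / 2 = 1.

1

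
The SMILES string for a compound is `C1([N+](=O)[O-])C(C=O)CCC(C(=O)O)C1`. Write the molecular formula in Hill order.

C8H11NO5

Atom tally by fragment:
  cyclohexane ring core → C:6 H:12
  (− 3 ring H displaced by substituents)
  + NO2 → N:1 O:2
  + CHO → C:1 H:1 O:1
  + COOH → C:1 H:1 O:2
Element totals:
  C: 8
  H: 11
  N: 1
  O: 5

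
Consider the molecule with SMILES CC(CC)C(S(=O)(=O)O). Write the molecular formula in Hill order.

C5H12O3S

Atom tally by fragment:
  CH3 → C:1 H:3
  CH(C2H5) → C:3 H:6
  CH2SO3H → C:1 H:3 S:1 O:3
Element totals:
  C: 5
  H: 12
  O: 3
  S: 1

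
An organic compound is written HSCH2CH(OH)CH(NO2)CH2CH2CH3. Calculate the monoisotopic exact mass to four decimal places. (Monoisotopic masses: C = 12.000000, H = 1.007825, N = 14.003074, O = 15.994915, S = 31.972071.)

Atom tally by fragment:
  HSCH2 → C:1 H:3 S:1
  CH(OH) → C:1 H:2 O:1
  CH(NO2) → C:1 H:1 N:1 O:2
  CH2 → C:1 H:2
  CH2 → C:1 H:2
  CH3 → C:1 H:3
Element totals:
  C: 6
  H: 13
  N: 1
  O: 3
  S: 1
Molecular formula: C6H13NO3S.
  M = 6(12.0) + 13(1.007825) + 14.003074 + 3(15.994915) + 31.972071
    = 72.000000 + 13.101725 + 14.003074 + 47.984745 + 31.972071 = 179.061615

179.0616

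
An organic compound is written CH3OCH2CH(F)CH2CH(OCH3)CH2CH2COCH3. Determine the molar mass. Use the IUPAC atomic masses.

Atom tally by fragment:
  CH3OCH2 → C:2 H:5 O:1
  CH(F) → C:1 H:1 F:1
  CH2 → C:1 H:2
  CH(OCH3) → C:2 H:4 O:1
  CH2 → C:1 H:2
  CH2COCH3 → C:3 H:5 O:1
Element totals:
  C: 10
  H: 19
  F: 1
  O: 3
Molecular formula: C10H19FO3.
  M = 10(12.011) + 19(1.008) + 18.998 + 3(15.999)
    = 120.110 + 19.152 + 18.998 + 47.997 = 206.257

206.26 g/mol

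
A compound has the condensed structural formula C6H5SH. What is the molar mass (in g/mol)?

110.17 g/mol

Element totals:
  C: 6
  H: 6
  S: 1
Molecular formula: C6H6S.
  M = 6(12.011) + 6(1.008) + 32.06
    = 72.066 + 6.048 + 32.060 = 110.174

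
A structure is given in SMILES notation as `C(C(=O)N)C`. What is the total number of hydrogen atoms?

7

Atom tally by fragment:
  H2NOCCH2 → C:2 H:4 O:1 N:1
  CH3 → C:1 H:3
Element totals:
  C: 3
  H: 7
  N: 1
  O: 1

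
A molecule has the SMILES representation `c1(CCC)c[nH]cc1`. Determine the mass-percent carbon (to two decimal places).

Atom tally by fragment:
  pyrrole ring core → C:4 H:5 N:1
  (− 1 ring H displaced by substituents)
  + CH2CH2CH3 → C:3 H:7
Element totals:
  C: 7
  H: 11
  N: 1
Molecular formula: C7H11N.
Molar mass = 109.172 g/mol.
Mass from C: 7 × 12.011 = 84.077 g/mol.
%C = 84.077 / 109.172 × 100 = 77.01%.

77.01%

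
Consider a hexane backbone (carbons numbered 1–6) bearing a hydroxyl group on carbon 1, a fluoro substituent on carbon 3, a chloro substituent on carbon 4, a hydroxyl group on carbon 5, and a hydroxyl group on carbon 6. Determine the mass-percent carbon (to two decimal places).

38.62%

Atom tally by fragment:
  HOCH2 → C:1 H:3 O:1
  CH2 → C:1 H:2
  CH(F) → C:1 H:1 F:1
  CH(Cl) → C:1 H:1 Cl:1
  CH(OH) → C:1 H:2 O:1
  CH2OH → C:1 H:3 O:1
Element totals:
  C: 6
  H: 12
  Cl: 1
  F: 1
  O: 3
Molecular formula: C6H12ClFO3.
Molar mass = 186.607 g/mol.
Mass from C: 6 × 12.011 = 72.066 g/mol.
%C = 72.066 / 186.607 × 100 = 38.62%.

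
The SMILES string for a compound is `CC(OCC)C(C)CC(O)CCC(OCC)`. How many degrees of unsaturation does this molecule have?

Atom tally by fragment:
  CH3 → C:1 H:3
  CH(OC2H5) → C:3 H:6 O:1
  CH(CH3) → C:2 H:4
  CH2 → C:1 H:2
  CH(OH) → C:1 H:2 O:1
  CH2 → C:1 H:2
  CH2 → C:1 H:2
  CH2OC2H5 → C:3 H:7 O:1
Element totals:
  C: 13
  H: 28
  O: 3
Molecular formula: C13H28O3.
DoU = (2C + 2 + N − H − X) / 2 = (2·13 + 2 + 0 − 28 − 0) / 2 = 0.

0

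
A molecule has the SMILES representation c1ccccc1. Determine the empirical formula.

Atom tally by fragment:
  benzene ring core → C:6 H:6
Element totals:
  C: 6
  H: 6
Molecular formula: C6H6.
gcd of subscripts = 6; dividing each by 6:
  C: 6/6 = 1
  H: 6/6 = 1

CH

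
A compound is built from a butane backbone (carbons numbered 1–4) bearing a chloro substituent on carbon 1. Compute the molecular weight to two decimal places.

92.57 g/mol

Atom tally by fragment:
  ClCH2 → C:1 H:2 Cl:1
  CH2 → C:1 H:2
  CH2 → C:1 H:2
  CH3 → C:1 H:3
Element totals:
  C: 4
  H: 9
  Cl: 1
Molecular formula: C4H9Cl.
  M = 4(12.011) + 9(1.008) + 35.45
    = 48.044 + 9.072 + 35.450 = 92.566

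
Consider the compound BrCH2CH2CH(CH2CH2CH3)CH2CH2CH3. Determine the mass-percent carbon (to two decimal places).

Element totals:
  C: 9
  H: 19
  Br: 1
Molecular formula: C9H19Br.
Molar mass = 207.155 g/mol.
Mass from C: 9 × 12.011 = 108.099 g/mol.
%C = 108.099 / 207.155 × 100 = 52.18%.

52.18%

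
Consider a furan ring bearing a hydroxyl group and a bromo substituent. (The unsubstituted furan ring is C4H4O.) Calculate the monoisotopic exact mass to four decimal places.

Atom tally by fragment:
  furan ring core → C:4 H:4 O:1
  (− 2 ring H displaced by substituents)
  + OH → O:1 H:1
  + Br → Br:1
Element totals:
  C: 4
  H: 3
  Br: 1
  O: 2
Molecular formula: C4H3BrO2.
  M = 4(12.0) + 3(1.007825) + 78.918338 + 2(15.994915)
    = 48.000000 + 3.023475 + 78.918338 + 31.989830 = 161.931643

161.9316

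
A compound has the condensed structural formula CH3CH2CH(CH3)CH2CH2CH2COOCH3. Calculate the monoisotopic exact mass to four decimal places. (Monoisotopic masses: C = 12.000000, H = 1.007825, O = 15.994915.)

158.1307

Element totals:
  C: 9
  H: 18
  O: 2
Molecular formula: C9H18O2.
  M = 9(12.0) + 18(1.007825) + 2(15.994915)
    = 108.000000 + 18.140850 + 31.989830 = 158.130680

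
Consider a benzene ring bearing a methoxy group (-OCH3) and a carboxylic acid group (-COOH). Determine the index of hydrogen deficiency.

5

Atom tally by fragment:
  benzene ring core → C:6 H:6
  (− 2 ring H displaced by substituents)
  + OCH3 → C:1 H:3 O:1
  + COOH → C:1 H:1 O:2
Element totals:
  C: 8
  H: 8
  O: 3
Molecular formula: C8H8O3.
DoU = (2C + 2 + N − H − X) / 2 = (2·8 + 2 + 0 − 8 − 0) / 2 = 5.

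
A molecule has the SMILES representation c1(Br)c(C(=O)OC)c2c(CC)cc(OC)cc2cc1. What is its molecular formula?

Atom tally by fragment:
  naphthalene ring system core → C:10 H:8
  (− 4 ring H displaced by substituents)
  + Br → Br:1
  + COOCH3 → C:2 H:3 O:2
  + C2H5 → C:2 H:5
  + OCH3 → C:1 H:3 O:1
Element totals:
  C: 15
  H: 15
  Br: 1
  O: 3

C15H15BrO3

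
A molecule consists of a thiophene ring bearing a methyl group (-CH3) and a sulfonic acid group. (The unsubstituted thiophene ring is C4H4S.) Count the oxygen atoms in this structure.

3

Atom tally by fragment:
  thiophene ring core → C:4 H:4 S:1
  (− 2 ring H displaced by substituents)
  + CH3 → C:1 H:3
  + SO3H → S:1 O:3 H:1
Element totals:
  C: 5
  H: 6
  O: 3
  S: 2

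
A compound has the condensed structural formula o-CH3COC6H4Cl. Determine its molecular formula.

C8H7ClO

Atom tally by fragment:
  benzene ring core → C:6 H:6
  (− 2 ring H displaced by substituents)
  + COCH3 → C:2 H:3 O:1
  + Cl → Cl:1
Element totals:
  C: 8
  H: 7
  Cl: 1
  O: 1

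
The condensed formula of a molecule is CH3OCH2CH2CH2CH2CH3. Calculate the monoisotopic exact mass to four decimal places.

102.1045

Element totals:
  C: 6
  H: 14
  O: 1
Molecular formula: C6H14O.
  M = 6(12.0) + 14(1.007825) + 15.994915
    = 72.000000 + 14.109550 + 15.994915 = 102.104465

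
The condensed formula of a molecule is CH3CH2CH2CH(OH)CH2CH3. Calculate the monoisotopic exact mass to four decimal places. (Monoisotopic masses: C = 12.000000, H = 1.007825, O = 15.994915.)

Element totals:
  C: 6
  H: 14
  O: 1
Molecular formula: C6H14O.
  M = 6(12.0) + 14(1.007825) + 15.994915
    = 72.000000 + 14.109550 + 15.994915 = 102.104465

102.1045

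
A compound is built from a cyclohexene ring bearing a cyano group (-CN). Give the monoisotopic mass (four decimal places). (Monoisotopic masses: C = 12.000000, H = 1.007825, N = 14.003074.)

107.0735

Atom tally by fragment:
  cyclohexene ring core → C:6 H:10
  (− 1 ring H displaced by substituents)
  + CN → C:1 N:1
Element totals:
  C: 7
  H: 9
  N: 1
Molecular formula: C7H9N.
  M = 7(12.0) + 9(1.007825) + 14.003074
    = 84.000000 + 9.070425 + 14.003074 = 107.073499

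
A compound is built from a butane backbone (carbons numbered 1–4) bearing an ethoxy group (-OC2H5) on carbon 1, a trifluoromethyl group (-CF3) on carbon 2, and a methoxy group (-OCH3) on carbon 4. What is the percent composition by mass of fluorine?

Atom tally by fragment:
  C2H5OCH2 → C:3 H:7 O:1
  CH(CF3) → C:2 H:1 F:3
  CH2 → C:1 H:2
  CH2OCH3 → C:2 H:5 O:1
Element totals:
  C: 8
  H: 15
  F: 3
  O: 2
Molecular formula: C8H15F3O2.
Molar mass = 200.200 g/mol.
Mass from F: 3 × 18.998 = 56.994 g/mol.
%F = 56.994 / 200.200 × 100 = 28.47%.

28.47%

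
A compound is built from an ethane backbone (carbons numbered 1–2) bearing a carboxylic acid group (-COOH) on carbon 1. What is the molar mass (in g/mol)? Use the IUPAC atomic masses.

Atom tally by fragment:
  HOOCCH2 → C:2 H:3 O:2
  CH3 → C:1 H:3
Element totals:
  C: 3
  H: 6
  O: 2
Molecular formula: C3H6O2.
  M = 3(12.011) + 6(1.008) + 2(15.999)
    = 36.033 + 6.048 + 31.998 = 74.079

74.08 g/mol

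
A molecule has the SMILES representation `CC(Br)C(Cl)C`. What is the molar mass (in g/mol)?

Atom tally by fragment:
  CH3 → C:1 H:3
  CH(Br) → C:1 H:1 Br:1
  CH(Cl) → C:1 H:1 Cl:1
  CH3 → C:1 H:3
Element totals:
  C: 4
  H: 8
  Br: 1
  Cl: 1
Molecular formula: C4H8BrCl.
  M = 4(12.011) + 8(1.008) + 79.904 + 35.45
    = 48.044 + 8.064 + 79.904 + 35.450 = 171.462

171.46 g/mol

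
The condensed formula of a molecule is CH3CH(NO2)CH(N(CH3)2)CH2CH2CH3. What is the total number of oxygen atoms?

2

Atom tally by fragment:
  CH3 → C:1 H:3
  CH(NO2) → C:1 H:1 N:1 O:2
  CH(N(CH3)2) → C:3 H:7 N:1
  CH2 → C:1 H:2
  CH2 → C:1 H:2
  CH3 → C:1 H:3
Element totals:
  C: 8
  H: 18
  N: 2
  O: 2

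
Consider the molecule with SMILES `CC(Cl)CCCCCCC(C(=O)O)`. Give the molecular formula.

C10H19ClO2

Atom tally by fragment:
  CH3 → C:1 H:3
  CH(Cl) → C:1 H:1 Cl:1
  CH2 → C:1 H:2
  CH2 → C:1 H:2
  CH2 → C:1 H:2
  CH2 → C:1 H:2
  CH2 → C:1 H:2
  CH2 → C:1 H:2
  CH2COOH → C:2 H:3 O:2
Element totals:
  C: 10
  H: 19
  Cl: 1
  O: 2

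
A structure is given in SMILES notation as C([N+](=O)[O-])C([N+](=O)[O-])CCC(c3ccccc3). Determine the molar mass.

Atom tally by fragment:
  O2NCH2 → C:1 H:2 N:1 O:2
  CH(NO2) → C:1 H:1 N:1 O:2
  CH2 → C:1 H:2
  CH2 → C:1 H:2
  CH2C6H5 → C:7 H:7
Element totals:
  C: 11
  H: 14
  N: 2
  O: 4
Molecular formula: C11H14N2O4.
  M = 11(12.011) + 14(1.008) + 2(14.007) + 4(15.999)
    = 132.121 + 14.112 + 28.014 + 63.996 = 238.243

238.24 g/mol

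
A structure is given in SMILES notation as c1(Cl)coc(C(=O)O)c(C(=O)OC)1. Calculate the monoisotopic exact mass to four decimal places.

203.9826

Atom tally by fragment:
  furan ring core → C:4 H:4 O:1
  (− 3 ring H displaced by substituents)
  + Cl → Cl:1
  + COOH → C:1 H:1 O:2
  + COOCH3 → C:2 H:3 O:2
Element totals:
  C: 7
  H: 5
  Cl: 1
  O: 5
Molecular formula: C7H5ClO5.
  M = 7(12.0) + 5(1.007825) + 34.968853 + 5(15.994915)
    = 84.000000 + 5.039125 + 34.968853 + 79.974575 = 203.982553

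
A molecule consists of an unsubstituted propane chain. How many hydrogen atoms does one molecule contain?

Atom tally by fragment:
  CH3 → C:1 H:3
  CH2 → C:1 H:2
  CH3 → C:1 H:3
Element totals:
  C: 3
  H: 8

8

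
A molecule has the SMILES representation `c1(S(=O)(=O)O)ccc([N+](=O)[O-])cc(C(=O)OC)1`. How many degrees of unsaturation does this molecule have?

6

Atom tally by fragment:
  benzene ring core → C:6 H:6
  (− 3 ring H displaced by substituents)
  + SO3H → S:1 O:3 H:1
  + NO2 → N:1 O:2
  + COOCH3 → C:2 H:3 O:2
Element totals:
  C: 8
  H: 7
  N: 1
  O: 7
  S: 1
Molecular formula: C8H7NO7S.
DoU = (2C + 2 + N − H − X) / 2 = (2·8 + 2 + 1 − 7 − 0) / 2 = 6.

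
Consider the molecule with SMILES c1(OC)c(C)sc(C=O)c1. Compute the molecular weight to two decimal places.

156.20 g/mol

Atom tally by fragment:
  thiophene ring core → C:4 H:4 S:1
  (− 3 ring H displaced by substituents)
  + OCH3 → C:1 H:3 O:1
  + CH3 → C:1 H:3
  + CHO → C:1 H:1 O:1
Element totals:
  C: 7
  H: 8
  O: 2
  S: 1
Molecular formula: C7H8O2S.
  M = 7(12.011) + 8(1.008) + 2(15.999) + 32.06
    = 84.077 + 8.064 + 31.998 + 32.060 = 156.199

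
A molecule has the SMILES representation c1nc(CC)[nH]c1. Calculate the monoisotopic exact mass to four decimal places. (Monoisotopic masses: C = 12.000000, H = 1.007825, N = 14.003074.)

96.0687

Atom tally by fragment:
  imidazole ring core → C:3 H:4 N:2
  (− 1 ring H displaced by substituents)
  + C2H5 → C:2 H:5
Element totals:
  C: 5
  H: 8
  N: 2
Molecular formula: C5H8N2.
  M = 5(12.0) + 8(1.007825) + 2(14.003074)
    = 60.000000 + 8.062600 + 28.006148 = 96.068748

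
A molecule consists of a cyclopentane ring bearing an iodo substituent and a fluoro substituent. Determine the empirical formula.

C5H8FI

Atom tally by fragment:
  cyclopentane ring core → C:5 H:10
  (− 2 ring H displaced by substituents)
  + I → I:1
  + F → F:1
Element totals:
  C: 5
  H: 8
  F: 1
  I: 1
Molecular formula: C5H8FI.
gcd of subscripts (5, 1, 8, 1) = 1, so the empirical formula equals the molecular formula.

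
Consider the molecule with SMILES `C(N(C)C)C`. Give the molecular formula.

Atom tally by fragment:
  (CH3)2NCH2 → C:3 H:8 N:1
  CH3 → C:1 H:3
Element totals:
  C: 4
  H: 11
  N: 1

C4H11N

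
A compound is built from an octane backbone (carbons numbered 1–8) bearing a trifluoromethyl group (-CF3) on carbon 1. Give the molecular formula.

C9H17F3

Atom tally by fragment:
  F3CCH2 → C:2 H:2 F:3
  CH2 → C:1 H:2
  CH2 → C:1 H:2
  CH2 → C:1 H:2
  CH2 → C:1 H:2
  CH2 → C:1 H:2
  CH2 → C:1 H:2
  CH3 → C:1 H:3
Element totals:
  C: 9
  H: 17
  F: 3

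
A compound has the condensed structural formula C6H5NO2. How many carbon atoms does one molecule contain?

Atom tally by fragment:
  benzene ring core → C:6 H:6
  (− 1 ring H displaced by substituents)
  + NO2 → N:1 O:2
Element totals:
  C: 6
  H: 5
  N: 1
  O: 2

6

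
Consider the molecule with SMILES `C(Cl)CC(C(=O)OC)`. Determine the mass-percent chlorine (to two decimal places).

Atom tally by fragment:
  ClCH2 → C:1 H:2 Cl:1
  CH2 → C:1 H:2
  CH2COOCH3 → C:3 H:5 O:2
Element totals:
  C: 5
  H: 9
  Cl: 1
  O: 2
Molecular formula: C5H9ClO2.
Molar mass = 136.575 g/mol.
Mass from Cl: 1 × 35.45 = 35.450 g/mol.
%Cl = 35.450 / 136.575 × 100 = 25.96%.

25.96%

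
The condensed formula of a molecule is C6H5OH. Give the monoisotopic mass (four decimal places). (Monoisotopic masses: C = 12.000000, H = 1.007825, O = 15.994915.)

94.0419

Atom tally by fragment:
  benzene ring core → C:6 H:6
  (− 1 ring H displaced by substituents)
  + OH → O:1 H:1
Element totals:
  C: 6
  H: 6
  O: 1
Molecular formula: C6H6O.
  M = 6(12.0) + 6(1.007825) + 15.994915
    = 72.000000 + 6.046950 + 15.994915 = 94.041865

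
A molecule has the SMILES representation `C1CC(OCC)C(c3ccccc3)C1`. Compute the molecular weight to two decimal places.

Atom tally by fragment:
  cyclopentane ring core → C:5 H:10
  (− 2 ring H displaced by substituents)
  + OC2H5 → C:2 H:5 O:1
  + C6H5 → C:6 H:5
Element totals:
  C: 13
  H: 18
  O: 1
Molecular formula: C13H18O.
  M = 13(12.011) + 18(1.008) + 15.999
    = 156.143 + 18.144 + 15.999 = 190.286

190.29 g/mol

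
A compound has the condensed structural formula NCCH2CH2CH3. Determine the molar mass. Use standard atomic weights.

69.11 g/mol

Element totals:
  C: 4
  H: 7
  N: 1
Molecular formula: C4H7N.
  M = 4(12.011) + 7(1.008) + 14.007
    = 48.044 + 7.056 + 14.007 = 69.107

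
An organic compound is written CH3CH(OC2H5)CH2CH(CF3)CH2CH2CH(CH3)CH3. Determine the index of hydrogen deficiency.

0

Atom tally by fragment:
  CH3 → C:1 H:3
  CH(OC2H5) → C:3 H:6 O:1
  CH2 → C:1 H:2
  CH(CF3) → C:2 H:1 F:3
  CH2 → C:1 H:2
  CH2 → C:1 H:2
  CH(CH3) → C:2 H:4
  CH3 → C:1 H:3
Element totals:
  C: 12
  H: 23
  F: 3
  O: 1
Molecular formula: C12H23F3O.
DoU = (2C + 2 + N − H − X) / 2 = (2·12 + 2 + 0 − 23 − 3) / 2 = 0.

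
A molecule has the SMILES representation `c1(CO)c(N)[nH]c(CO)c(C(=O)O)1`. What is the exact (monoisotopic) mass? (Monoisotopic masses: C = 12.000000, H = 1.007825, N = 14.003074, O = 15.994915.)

186.0641

Atom tally by fragment:
  pyrrole ring core → C:4 H:5 N:1
  (− 4 ring H displaced by substituents)
  + CH2OH → C:1 H:3 O:1
  + NH2 → N:1 H:2
  + CH2OH → C:1 H:3 O:1
  + COOH → C:1 H:1 O:2
Element totals:
  C: 7
  H: 10
  N: 2
  O: 4
Molecular formula: C7H10N2O4.
  M = 7(12.0) + 10(1.007825) + 2(14.003074) + 4(15.994915)
    = 84.000000 + 10.078250 + 28.006148 + 63.979660 = 186.064058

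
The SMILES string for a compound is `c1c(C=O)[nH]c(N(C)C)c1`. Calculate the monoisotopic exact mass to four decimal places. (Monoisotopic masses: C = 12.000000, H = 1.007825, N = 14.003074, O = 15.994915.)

Atom tally by fragment:
  pyrrole ring core → C:4 H:5 N:1
  (− 2 ring H displaced by substituents)
  + CHO → C:1 H:1 O:1
  + N(CH3)2 → N:1 C:2 H:6
Element totals:
  C: 7
  H: 10
  N: 2
  O: 1
Molecular formula: C7H10N2O.
  M = 7(12.0) + 10(1.007825) + 2(14.003074) + 15.994915
    = 84.000000 + 10.078250 + 28.006148 + 15.994915 = 138.079313

138.0793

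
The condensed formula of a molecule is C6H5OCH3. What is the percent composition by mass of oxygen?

14.79%

Element totals:
  C: 7
  H: 8
  O: 1
Molecular formula: C7H8O.
Molar mass = 108.140 g/mol.
Mass from O: 1 × 15.999 = 15.999 g/mol.
%O = 15.999 / 108.140 × 100 = 14.79%.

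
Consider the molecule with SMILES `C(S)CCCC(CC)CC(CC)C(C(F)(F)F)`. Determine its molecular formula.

C13H25F3S

Atom tally by fragment:
  HSCH2 → C:1 H:3 S:1
  CH2 → C:1 H:2
  CH2 → C:1 H:2
  CH2 → C:1 H:2
  CH(C2H5) → C:3 H:6
  CH2 → C:1 H:2
  CH(C2H5) → C:3 H:6
  CH2CF3 → C:2 H:2 F:3
Element totals:
  C: 13
  H: 25
  F: 3
  S: 1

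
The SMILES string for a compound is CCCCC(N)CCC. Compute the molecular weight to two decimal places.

129.25 g/mol

Atom tally by fragment:
  CH3 → C:1 H:3
  CH2 → C:1 H:2
  CH2 → C:1 H:2
  CH2 → C:1 H:2
  CH(NH2) → C:1 H:3 N:1
  CH2 → C:1 H:2
  CH2 → C:1 H:2
  CH3 → C:1 H:3
Element totals:
  C: 8
  H: 19
  N: 1
Molecular formula: C8H19N.
  M = 8(12.011) + 19(1.008) + 14.007
    = 96.088 + 19.152 + 14.007 = 129.247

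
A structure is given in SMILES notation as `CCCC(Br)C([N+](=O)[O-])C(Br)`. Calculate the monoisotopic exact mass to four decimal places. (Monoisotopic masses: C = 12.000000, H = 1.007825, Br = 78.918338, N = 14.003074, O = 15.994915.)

Atom tally by fragment:
  CH3 → C:1 H:3
  CH2 → C:1 H:2
  CH2 → C:1 H:2
  CH(Br) → C:1 H:1 Br:1
  CH(NO2) → C:1 H:1 N:1 O:2
  CH2Br → C:1 H:2 Br:1
Element totals:
  C: 6
  H: 11
  Br: 2
  N: 1
  O: 2
Molecular formula: C6H11Br2NO2.
  M = 6(12.0) + 11(1.007825) + 2(78.918338) + 14.003074 + 2(15.994915)
    = 72.000000 + 11.086075 + 157.836676 + 14.003074 + 31.989830 = 286.915655

286.9157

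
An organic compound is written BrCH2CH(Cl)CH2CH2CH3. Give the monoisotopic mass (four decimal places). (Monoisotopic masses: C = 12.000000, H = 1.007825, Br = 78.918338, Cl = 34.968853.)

183.9654

Atom tally by fragment:
  BrCH2 → C:1 H:2 Br:1
  CH(Cl) → C:1 H:1 Cl:1
  CH2 → C:1 H:2
  CH2 → C:1 H:2
  CH3 → C:1 H:3
Element totals:
  C: 5
  H: 10
  Br: 1
  Cl: 1
Molecular formula: C5H10BrCl.
  M = 5(12.0) + 10(1.007825) + 78.918338 + 34.968853
    = 60.000000 + 10.078250 + 78.918338 + 34.968853 = 183.965441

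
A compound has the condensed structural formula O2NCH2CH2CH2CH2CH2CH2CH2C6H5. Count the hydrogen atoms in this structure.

19

Element totals:
  C: 13
  H: 19
  N: 1
  O: 2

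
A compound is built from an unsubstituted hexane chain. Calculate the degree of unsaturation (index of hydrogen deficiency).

Atom tally by fragment:
  CH3 → C:1 H:3
  CH2 → C:1 H:2
  CH2 → C:1 H:2
  CH2 → C:1 H:2
  CH2 → C:1 H:2
  CH3 → C:1 H:3
Element totals:
  C: 6
  H: 14
Molecular formula: C6H14.
DoU = (2C + 2 + N − H − X) / 2 = (2·6 + 2 + 0 − 14 − 0) / 2 = 0.

0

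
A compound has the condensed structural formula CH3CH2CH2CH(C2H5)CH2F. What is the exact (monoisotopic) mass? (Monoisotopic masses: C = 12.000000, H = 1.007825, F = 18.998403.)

118.1158

Atom tally by fragment:
  CH3 → C:1 H:3
  CH2 → C:1 H:2
  CH2 → C:1 H:2
  CH(C2H5) → C:3 H:6
  CH2F → C:1 H:2 F:1
Element totals:
  C: 7
  H: 15
  F: 1
Molecular formula: C7H15F.
  M = 7(12.0) + 15(1.007825) + 18.998403
    = 84.000000 + 15.117375 + 18.998403 = 118.115778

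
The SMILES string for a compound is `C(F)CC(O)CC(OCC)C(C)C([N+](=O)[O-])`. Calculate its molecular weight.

Atom tally by fragment:
  FCH2 → C:1 H:2 F:1
  CH2 → C:1 H:2
  CH(OH) → C:1 H:2 O:1
  CH2 → C:1 H:2
  CH(OC2H5) → C:3 H:6 O:1
  CH(CH3) → C:2 H:4
  CH2NO2 → C:1 H:2 N:1 O:2
Element totals:
  C: 10
  H: 20
  F: 1
  N: 1
  O: 4
Molecular formula: C10H20FNO4.
  M = 10(12.011) + 20(1.008) + 18.998 + 14.007 + 4(15.999)
    = 120.110 + 20.160 + 18.998 + 14.007 + 63.996 = 237.271

237.27 g/mol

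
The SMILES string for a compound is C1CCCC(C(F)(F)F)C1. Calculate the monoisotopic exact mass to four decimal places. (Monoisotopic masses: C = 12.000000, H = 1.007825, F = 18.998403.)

152.0813

Atom tally by fragment:
  cyclohexane ring core → C:6 H:12
  (− 1 ring H displaced by substituents)
  + CF3 → C:1 F:3
Element totals:
  C: 7
  H: 11
  F: 3
Molecular formula: C7H11F3.
  M = 7(12.0) + 11(1.007825) + 3(18.998403)
    = 84.000000 + 11.086075 + 56.995209 = 152.081284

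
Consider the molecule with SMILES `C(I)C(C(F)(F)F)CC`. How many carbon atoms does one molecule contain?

Atom tally by fragment:
  ICH2 → C:1 H:2 I:1
  CH(CF3) → C:2 H:1 F:3
  CH2 → C:1 H:2
  CH3 → C:1 H:3
Element totals:
  C: 5
  H: 8
  F: 3
  I: 1

5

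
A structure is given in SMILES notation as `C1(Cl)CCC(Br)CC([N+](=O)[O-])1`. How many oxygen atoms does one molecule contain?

Atom tally by fragment:
  cyclohexane ring core → C:6 H:12
  (− 3 ring H displaced by substituents)
  + Cl → Cl:1
  + Br → Br:1
  + NO2 → N:1 O:2
Element totals:
  C: 6
  H: 9
  Br: 1
  Cl: 1
  N: 1
  O: 2

2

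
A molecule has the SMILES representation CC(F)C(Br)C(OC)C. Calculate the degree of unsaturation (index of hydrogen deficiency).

Atom tally by fragment:
  CH3 → C:1 H:3
  CH(F) → C:1 H:1 F:1
  CH(Br) → C:1 H:1 Br:1
  CH(OCH3) → C:2 H:4 O:1
  CH3 → C:1 H:3
Element totals:
  C: 6
  H: 12
  Br: 1
  F: 1
  O: 1
Molecular formula: C6H12BrFO.
DoU = (2C + 2 + N − H − X) / 2 = (2·6 + 2 + 0 − 12 − 2) / 2 = 0.

0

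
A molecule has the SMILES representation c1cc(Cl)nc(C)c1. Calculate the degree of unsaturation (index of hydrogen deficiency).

Atom tally by fragment:
  pyridine ring core → C:5 H:5 N:1
  (− 2 ring H displaced by substituents)
  + Cl → Cl:1
  + CH3 → C:1 H:3
Element totals:
  C: 6
  H: 6
  Cl: 1
  N: 1
Molecular formula: C6H6ClN.
DoU = (2C + 2 + N − H − X) / 2 = (2·6 + 2 + 1 − 6 − 1) / 2 = 4.

4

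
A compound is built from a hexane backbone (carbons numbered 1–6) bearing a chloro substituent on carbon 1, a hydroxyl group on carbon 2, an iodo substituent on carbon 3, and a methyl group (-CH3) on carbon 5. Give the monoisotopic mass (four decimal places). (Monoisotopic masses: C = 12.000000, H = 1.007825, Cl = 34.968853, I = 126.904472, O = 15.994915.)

275.9778

Atom tally by fragment:
  ClCH2 → C:1 H:2 Cl:1
  CH(OH) → C:1 H:2 O:1
  CH(I) → C:1 H:1 I:1
  CH2 → C:1 H:2
  CH(CH3) → C:2 H:4
  CH3 → C:1 H:3
Element totals:
  C: 7
  H: 14
  Cl: 1
  I: 1
  O: 1
Molecular formula: C7H14ClIO.
  M = 7(12.0) + 14(1.007825) + 34.968853 + 126.904472 + 15.994915
    = 84.000000 + 14.109550 + 34.968853 + 126.904472 + 15.994915 = 275.977790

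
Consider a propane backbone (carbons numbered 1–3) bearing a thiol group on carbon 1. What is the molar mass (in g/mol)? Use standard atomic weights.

Atom tally by fragment:
  HSCH2 → C:1 H:3 S:1
  CH2 → C:1 H:2
  CH3 → C:1 H:3
Element totals:
  C: 3
  H: 8
  S: 1
Molecular formula: C3H8S.
  M = 3(12.011) + 8(1.008) + 32.06
    = 36.033 + 8.064 + 32.060 = 76.157

76.16 g/mol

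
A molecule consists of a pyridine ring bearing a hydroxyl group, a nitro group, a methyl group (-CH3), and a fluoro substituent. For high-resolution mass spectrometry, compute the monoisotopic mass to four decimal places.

172.0284

Atom tally by fragment:
  pyridine ring core → C:5 H:5 N:1
  (− 4 ring H displaced by substituents)
  + OH → O:1 H:1
  + NO2 → N:1 O:2
  + CH3 → C:1 H:3
  + F → F:1
Element totals:
  C: 6
  H: 5
  F: 1
  N: 2
  O: 3
Molecular formula: C6H5FN2O3.
  M = 6(12.0) + 5(1.007825) + 18.998403 + 2(14.003074) + 3(15.994915)
    = 72.000000 + 5.039125 + 18.998403 + 28.006148 + 47.984745 = 172.028421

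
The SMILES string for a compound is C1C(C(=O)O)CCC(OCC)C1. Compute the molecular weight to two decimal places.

172.22 g/mol

Atom tally by fragment:
  cyclohexane ring core → C:6 H:12
  (− 2 ring H displaced by substituents)
  + COOH → C:1 H:1 O:2
  + OC2H5 → C:2 H:5 O:1
Element totals:
  C: 9
  H: 16
  O: 3
Molecular formula: C9H16O3.
  M = 9(12.011) + 16(1.008) + 3(15.999)
    = 108.099 + 16.128 + 47.997 = 172.224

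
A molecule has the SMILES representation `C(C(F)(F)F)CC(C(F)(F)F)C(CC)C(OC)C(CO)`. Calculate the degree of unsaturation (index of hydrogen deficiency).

Atom tally by fragment:
  F3CCH2 → C:2 H:2 F:3
  CH2 → C:1 H:2
  CH(CF3) → C:2 H:1 F:3
  CH(C2H5) → C:3 H:6
  CH(OCH3) → C:2 H:4 O:1
  CH2CH2OH → C:2 H:5 O:1
Element totals:
  C: 12
  H: 20
  F: 6
  O: 2
Molecular formula: C12H20F6O2.
DoU = (2C + 2 + N − H − X) / 2 = (2·12 + 2 + 0 − 20 − 6) / 2 = 0.

0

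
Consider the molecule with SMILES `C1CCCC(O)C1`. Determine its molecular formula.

Atom tally by fragment:
  cyclohexane ring core → C:6 H:12
  (− 1 ring H displaced by substituents)
  + OH → O:1 H:1
Element totals:
  C: 6
  H: 12
  O: 1

C6H12O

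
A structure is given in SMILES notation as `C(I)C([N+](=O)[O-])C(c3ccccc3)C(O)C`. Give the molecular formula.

C11H14INO3

Atom tally by fragment:
  ICH2 → C:1 H:2 I:1
  CH(NO2) → C:1 H:1 N:1 O:2
  CH(C6H5) → C:7 H:6
  CH(OH) → C:1 H:2 O:1
  CH3 → C:1 H:3
Element totals:
  C: 11
  H: 14
  I: 1
  N: 1
  O: 3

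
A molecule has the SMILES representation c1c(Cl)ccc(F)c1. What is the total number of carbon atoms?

Atom tally by fragment:
  benzene ring core → C:6 H:6
  (− 2 ring H displaced by substituents)
  + Cl → Cl:1
  + F → F:1
Element totals:
  C: 6
  H: 4
  Cl: 1
  F: 1

6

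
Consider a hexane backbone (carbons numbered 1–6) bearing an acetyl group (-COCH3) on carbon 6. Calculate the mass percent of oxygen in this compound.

Atom tally by fragment:
  CH3 → C:1 H:3
  CH2 → C:1 H:2
  CH2 → C:1 H:2
  CH2 → C:1 H:2
  CH2 → C:1 H:2
  CH2COCH3 → C:3 H:5 O:1
Element totals:
  C: 8
  H: 16
  O: 1
Molecular formula: C8H16O.
Molar mass = 128.215 g/mol.
Mass from O: 1 × 15.999 = 15.999 g/mol.
%O = 15.999 / 128.215 × 100 = 12.48%.

12.48%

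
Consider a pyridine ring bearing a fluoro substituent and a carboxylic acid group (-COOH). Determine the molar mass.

Atom tally by fragment:
  pyridine ring core → C:5 H:5 N:1
  (− 2 ring H displaced by substituents)
  + F → F:1
  + COOH → C:1 H:1 O:2
Element totals:
  C: 6
  H: 4
  F: 1
  N: 1
  O: 2
Molecular formula: C6H4FNO2.
  M = 6(12.011) + 4(1.008) + 18.998 + 14.007 + 2(15.999)
    = 72.066 + 4.032 + 18.998 + 14.007 + 31.998 = 141.101

141.10 g/mol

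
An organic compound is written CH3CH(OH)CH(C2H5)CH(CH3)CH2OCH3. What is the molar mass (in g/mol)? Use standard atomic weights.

160.26 g/mol

Atom tally by fragment:
  CH3 → C:1 H:3
  CH(OH) → C:1 H:2 O:1
  CH(C2H5) → C:3 H:6
  CH(CH3) → C:2 H:4
  CH2OCH3 → C:2 H:5 O:1
Element totals:
  C: 9
  H: 20
  O: 2
Molecular formula: C9H20O2.
  M = 9(12.011) + 20(1.008) + 2(15.999)
    = 108.099 + 20.160 + 31.998 = 160.257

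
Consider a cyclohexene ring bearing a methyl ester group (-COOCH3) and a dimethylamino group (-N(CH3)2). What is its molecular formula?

C10H17NO2

Atom tally by fragment:
  cyclohexene ring core → C:6 H:10
  (− 2 ring H displaced by substituents)
  + COOCH3 → C:2 H:3 O:2
  + N(CH3)2 → N:1 C:2 H:6
Element totals:
  C: 10
  H: 17
  N: 1
  O: 2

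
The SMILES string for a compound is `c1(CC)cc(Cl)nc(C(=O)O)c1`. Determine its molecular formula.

Atom tally by fragment:
  pyridine ring core → C:5 H:5 N:1
  (− 3 ring H displaced by substituents)
  + C2H5 → C:2 H:5
  + Cl → Cl:1
  + COOH → C:1 H:1 O:2
Element totals:
  C: 8
  H: 8
  Cl: 1
  N: 1
  O: 2

C8H8ClNO2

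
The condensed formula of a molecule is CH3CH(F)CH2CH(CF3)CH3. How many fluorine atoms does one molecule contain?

4

Atom tally by fragment:
  CH3 → C:1 H:3
  CH(F) → C:1 H:1 F:1
  CH2 → C:1 H:2
  CH(CF3) → C:2 H:1 F:3
  CH3 → C:1 H:3
Element totals:
  C: 6
  H: 10
  F: 4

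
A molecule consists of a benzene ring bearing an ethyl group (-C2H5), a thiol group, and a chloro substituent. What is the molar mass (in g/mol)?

172.67 g/mol

Atom tally by fragment:
  benzene ring core → C:6 H:6
  (− 3 ring H displaced by substituents)
  + C2H5 → C:2 H:5
  + SH → S:1 H:1
  + Cl → Cl:1
Element totals:
  C: 8
  H: 9
  Cl: 1
  S: 1
Molecular formula: C8H9ClS.
  M = 8(12.011) + 9(1.008) + 35.45 + 32.06
    = 96.088 + 9.072 + 35.450 + 32.060 = 172.670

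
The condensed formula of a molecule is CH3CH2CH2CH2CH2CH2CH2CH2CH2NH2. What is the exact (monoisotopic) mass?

143.1674

Atom tally by fragment:
  CH3 → C:1 H:3
  CH2 → C:1 H:2
  CH2 → C:1 H:2
  CH2 → C:1 H:2
  CH2 → C:1 H:2
  CH2 → C:1 H:2
  CH2 → C:1 H:2
  CH2 → C:1 H:2
  CH2NH2 → C:1 H:4 N:1
Element totals:
  C: 9
  H: 21
  N: 1
Molecular formula: C9H21N.
  M = 9(12.0) + 21(1.007825) + 14.003074
    = 108.000000 + 21.164325 + 14.003074 = 143.167399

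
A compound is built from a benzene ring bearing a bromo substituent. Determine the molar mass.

157.01 g/mol

Atom tally by fragment:
  benzene ring core → C:6 H:6
  (− 1 ring H displaced by substituents)
  + Br → Br:1
Element totals:
  C: 6
  H: 5
  Br: 1
Molecular formula: C6H5Br.
  M = 6(12.011) + 5(1.008) + 79.904
    = 72.066 + 5.040 + 79.904 = 157.010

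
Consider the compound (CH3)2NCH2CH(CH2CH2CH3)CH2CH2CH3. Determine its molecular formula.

Atom tally by fragment:
  (CH3)2NCH2 → C:3 H:8 N:1
  CH(CH2CH2CH3) → C:4 H:8
  CH2 → C:1 H:2
  CH2 → C:1 H:2
  CH3 → C:1 H:3
Element totals:
  C: 10
  H: 23
  N: 1

C10H23N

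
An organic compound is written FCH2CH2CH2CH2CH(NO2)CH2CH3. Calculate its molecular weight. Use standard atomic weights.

163.19 g/mol

Atom tally by fragment:
  FCH2 → C:1 H:2 F:1
  CH2 → C:1 H:2
  CH2 → C:1 H:2
  CH2 → C:1 H:2
  CH(NO2) → C:1 H:1 N:1 O:2
  CH2 → C:1 H:2
  CH3 → C:1 H:3
Element totals:
  C: 7
  H: 14
  F: 1
  N: 1
  O: 2
Molecular formula: C7H14FNO2.
  M = 7(12.011) + 14(1.008) + 18.998 + 14.007 + 2(15.999)
    = 84.077 + 14.112 + 18.998 + 14.007 + 31.998 = 163.192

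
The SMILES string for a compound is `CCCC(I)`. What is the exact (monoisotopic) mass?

Atom tally by fragment:
  CH3 → C:1 H:3
  CH2 → C:1 H:2
  CH2 → C:1 H:2
  CH2I → C:1 H:2 I:1
Element totals:
  C: 4
  H: 9
  I: 1
Molecular formula: C4H9I.
  M = 4(12.0) + 9(1.007825) + 126.904472
    = 48.000000 + 9.070425 + 126.904472 = 183.974897

183.9749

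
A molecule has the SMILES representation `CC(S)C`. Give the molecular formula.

C3H8S

Atom tally by fragment:
  CH3 → C:1 H:3
  CH(SH) → C:1 H:2 S:1
  CH3 → C:1 H:3
Element totals:
  C: 3
  H: 8
  S: 1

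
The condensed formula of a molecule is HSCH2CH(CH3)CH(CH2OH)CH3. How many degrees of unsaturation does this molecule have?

Atom tally by fragment:
  HSCH2 → C:1 H:3 S:1
  CH(CH3) → C:2 H:4
  CH(CH2OH) → C:2 H:4 O:1
  CH3 → C:1 H:3
Element totals:
  C: 6
  H: 14
  O: 1
  S: 1
Molecular formula: C6H14OS.
DoU = (2C + 2 + N − H − X) / 2 = (2·6 + 2 + 0 − 14 − 0) / 2 = 0.

0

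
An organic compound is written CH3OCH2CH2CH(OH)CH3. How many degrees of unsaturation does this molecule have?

Atom tally by fragment:
  CH3OCH2 → C:2 H:5 O:1
  CH2 → C:1 H:2
  CH(OH) → C:1 H:2 O:1
  CH3 → C:1 H:3
Element totals:
  C: 5
  H: 12
  O: 2
Molecular formula: C5H12O2.
DoU = (2C + 2 + N − H − X) / 2 = (2·5 + 2 + 0 − 12 − 0) / 2 = 0.

0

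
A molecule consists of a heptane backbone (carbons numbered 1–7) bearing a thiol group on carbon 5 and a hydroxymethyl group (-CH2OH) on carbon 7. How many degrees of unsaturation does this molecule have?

Atom tally by fragment:
  CH3 → C:1 H:3
  CH2 → C:1 H:2
  CH2 → C:1 H:2
  CH2 → C:1 H:2
  CH(SH) → C:1 H:2 S:1
  CH2 → C:1 H:2
  CH2CH2OH → C:2 H:5 O:1
Element totals:
  C: 8
  H: 18
  O: 1
  S: 1
Molecular formula: C8H18OS.
DoU = (2C + 2 + N − H − X) / 2 = (2·8 + 2 + 0 − 18 − 0) / 2 = 0.

0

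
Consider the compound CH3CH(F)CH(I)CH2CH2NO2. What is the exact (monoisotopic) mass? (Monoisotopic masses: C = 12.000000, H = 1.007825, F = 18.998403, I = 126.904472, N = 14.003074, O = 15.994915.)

Atom tally by fragment:
  CH3 → C:1 H:3
  CH(F) → C:1 H:1 F:1
  CH(I) → C:1 H:1 I:1
  CH2 → C:1 H:2
  CH2NO2 → C:1 H:2 N:1 O:2
Element totals:
  C: 5
  H: 9
  F: 1
  I: 1
  N: 1
  O: 2
Molecular formula: C5H9FINO2.
  M = 5(12.0) + 9(1.007825) + 18.998403 + 126.904472 + 14.003074 + 2(15.994915)
    = 60.000000 + 9.070425 + 18.998403 + 126.904472 + 14.003074 + 31.989830 = 260.966204

260.9662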